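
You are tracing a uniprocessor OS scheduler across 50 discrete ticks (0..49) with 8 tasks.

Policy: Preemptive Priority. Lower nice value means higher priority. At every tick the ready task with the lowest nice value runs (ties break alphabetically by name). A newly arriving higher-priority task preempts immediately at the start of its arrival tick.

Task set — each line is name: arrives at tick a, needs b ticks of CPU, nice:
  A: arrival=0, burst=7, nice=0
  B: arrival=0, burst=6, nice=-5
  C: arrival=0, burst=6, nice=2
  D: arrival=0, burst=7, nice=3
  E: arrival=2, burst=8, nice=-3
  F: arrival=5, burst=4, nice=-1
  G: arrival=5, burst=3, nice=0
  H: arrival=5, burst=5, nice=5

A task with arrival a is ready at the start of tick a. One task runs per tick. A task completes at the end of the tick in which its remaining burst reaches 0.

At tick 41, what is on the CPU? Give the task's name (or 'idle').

t=0: ready={A,B,C,D} → run B
t=1: ready={A,B,C,D} → run B
t=2: ready={A,B,C,D,E} → run B
t=3: ready={A,B,C,D,E} → run B
t=4: ready={A,B,C,D,E} → run B
t=5: ready={A,B,C,D,E,F,G,H} → run B
t=6: ready={A,C,D,E,F,G,H} → run E
t=7: ready={A,C,D,E,F,G,H} → run E
t=8: ready={A,C,D,E,F,G,H} → run E
t=9: ready={A,C,D,E,F,G,H} → run E
t=10: ready={A,C,D,E,F,G,H} → run E
t=11: ready={A,C,D,E,F,G,H} → run E
t=12: ready={A,C,D,E,F,G,H} → run E
t=13: ready={A,C,D,E,F,G,H} → run E
t=14: ready={A,C,D,F,G,H} → run F
t=15: ready={A,C,D,F,G,H} → run F
t=16: ready={A,C,D,F,G,H} → run F
t=17: ready={A,C,D,F,G,H} → run F
t=18: ready={A,C,D,G,H} → run A
t=19: ready={A,C,D,G,H} → run A
t=20: ready={A,C,D,G,H} → run A
t=21: ready={A,C,D,G,H} → run A
t=22: ready={A,C,D,G,H} → run A
t=23: ready={A,C,D,G,H} → run A
t=24: ready={A,C,D,G,H} → run A
t=25: ready={C,D,G,H} → run G
t=26: ready={C,D,G,H} → run G
t=27: ready={C,D,G,H} → run G
t=28: ready={C,D,H} → run C
t=29: ready={C,D,H} → run C
t=30: ready={C,D,H} → run C
t=31: ready={C,D,H} → run C
t=32: ready={C,D,H} → run C
t=33: ready={C,D,H} → run C
t=34: ready={D,H} → run D
t=35: ready={D,H} → run D
t=36: ready={D,H} → run D
t=37: ready={D,H} → run D
t=38: ready={D,H} → run D
t=39: ready={D,H} → run D
t=40: ready={D,H} → run D
t=41: ready={H} → run H
t=42: ready={H} → run H
t=43: ready={H} → run H
t=44: ready={H} → run H
t=45: ready={H} → run H
t=46: (idle)
t=47: (idle)
t=48: (idle)
t=49: (idle)

running at tick 41 = H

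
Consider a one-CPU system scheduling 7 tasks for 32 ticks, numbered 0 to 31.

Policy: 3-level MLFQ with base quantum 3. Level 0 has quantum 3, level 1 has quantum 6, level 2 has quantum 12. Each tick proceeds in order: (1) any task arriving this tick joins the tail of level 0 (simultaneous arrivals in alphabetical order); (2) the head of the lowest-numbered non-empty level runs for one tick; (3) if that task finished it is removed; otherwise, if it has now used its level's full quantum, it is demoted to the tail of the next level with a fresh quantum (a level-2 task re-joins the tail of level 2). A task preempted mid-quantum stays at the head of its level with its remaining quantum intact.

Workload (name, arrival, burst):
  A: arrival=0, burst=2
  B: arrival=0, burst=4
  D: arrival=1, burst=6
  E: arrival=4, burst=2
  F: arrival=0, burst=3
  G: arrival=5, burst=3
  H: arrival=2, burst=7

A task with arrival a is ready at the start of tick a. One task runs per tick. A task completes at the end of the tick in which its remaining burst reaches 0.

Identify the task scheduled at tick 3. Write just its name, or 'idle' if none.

running at tick 3 = B

t=0: L0/L1/L2 = ABF/-/- → run A
t=1: L0/L1/L2 = ABFD/-/- → run A
t=2: L0/L1/L2 = BFDH/-/- → run B
t=3: L0/L1/L2 = BFDH/-/- → run B
t=4: L0/L1/L2 = BFDHE/-/- → run B
t=5: L0/L1/L2 = FDHEG/B/- → run F
t=6: L0/L1/L2 = FDHEG/B/- → run F
t=7: L0/L1/L2 = FDHEG/B/- → run F
t=8: L0/L1/L2 = DHEG/B/- → run D
t=9: L0/L1/L2 = DHEG/B/- → run D
t=10: L0/L1/L2 = DHEG/B/- → run D
t=11: L0/L1/L2 = HEG/BD/- → run H
t=12: L0/L1/L2 = HEG/BD/- → run H
t=13: L0/L1/L2 = HEG/BD/- → run H
t=14: L0/L1/L2 = EG/BDH/- → run E
t=15: L0/L1/L2 = EG/BDH/- → run E
t=16: L0/L1/L2 = G/BDH/- → run G
t=17: L0/L1/L2 = G/BDH/- → run G
t=18: L0/L1/L2 = G/BDH/- → run G
t=19: L0/L1/L2 = -/BDH/- → run B
t=20: L0/L1/L2 = -/DH/- → run D
t=21: L0/L1/L2 = -/DH/- → run D
t=22: L0/L1/L2 = -/DH/- → run D
t=23: L0/L1/L2 = -/H/- → run H
t=24: L0/L1/L2 = -/H/- → run H
t=25: L0/L1/L2 = -/H/- → run H
t=26: L0/L1/L2 = -/H/- → run H
t=27: (idle)
t=28: (idle)
t=29: (idle)
t=30: (idle)
t=31: (idle)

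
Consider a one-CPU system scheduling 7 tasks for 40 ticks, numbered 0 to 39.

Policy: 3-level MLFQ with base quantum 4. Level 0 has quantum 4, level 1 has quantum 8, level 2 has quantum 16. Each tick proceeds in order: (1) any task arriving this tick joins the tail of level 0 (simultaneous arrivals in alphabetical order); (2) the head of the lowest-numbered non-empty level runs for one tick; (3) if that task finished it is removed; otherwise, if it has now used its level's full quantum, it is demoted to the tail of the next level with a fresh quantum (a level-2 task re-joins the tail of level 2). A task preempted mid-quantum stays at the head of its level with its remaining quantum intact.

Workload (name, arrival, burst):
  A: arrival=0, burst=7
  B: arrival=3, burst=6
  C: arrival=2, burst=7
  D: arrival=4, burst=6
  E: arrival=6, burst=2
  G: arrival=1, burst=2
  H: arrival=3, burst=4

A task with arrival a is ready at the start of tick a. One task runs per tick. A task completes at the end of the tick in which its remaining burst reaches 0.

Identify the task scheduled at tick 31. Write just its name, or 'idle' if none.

running at tick 31 = B

t=0: L0/L1/L2 = A/-/- → run A
t=1: L0/L1/L2 = AG/-/- → run A
t=2: L0/L1/L2 = AGC/-/- → run A
t=3: L0/L1/L2 = AGCBH/-/- → run A
t=4: L0/L1/L2 = GCBHD/A/- → run G
t=5: L0/L1/L2 = GCBHD/A/- → run G
t=6: L0/L1/L2 = CBHDE/A/- → run C
t=7: L0/L1/L2 = CBHDE/A/- → run C
t=8: L0/L1/L2 = CBHDE/A/- → run C
t=9: L0/L1/L2 = CBHDE/A/- → run C
t=10: L0/L1/L2 = BHDE/AC/- → run B
t=11: L0/L1/L2 = BHDE/AC/- → run B
t=12: L0/L1/L2 = BHDE/AC/- → run B
t=13: L0/L1/L2 = BHDE/AC/- → run B
t=14: L0/L1/L2 = HDE/ACB/- → run H
t=15: L0/L1/L2 = HDE/ACB/- → run H
t=16: L0/L1/L2 = HDE/ACB/- → run H
t=17: L0/L1/L2 = HDE/ACB/- → run H
t=18: L0/L1/L2 = DE/ACB/- → run D
t=19: L0/L1/L2 = DE/ACB/- → run D
t=20: L0/L1/L2 = DE/ACB/- → run D
t=21: L0/L1/L2 = DE/ACB/- → run D
t=22: L0/L1/L2 = E/ACBD/- → run E
t=23: L0/L1/L2 = E/ACBD/- → run E
t=24: L0/L1/L2 = -/ACBD/- → run A
t=25: L0/L1/L2 = -/ACBD/- → run A
t=26: L0/L1/L2 = -/ACBD/- → run A
t=27: L0/L1/L2 = -/CBD/- → run C
t=28: L0/L1/L2 = -/CBD/- → run C
t=29: L0/L1/L2 = -/CBD/- → run C
t=30: L0/L1/L2 = -/BD/- → run B
t=31: L0/L1/L2 = -/BD/- → run B
t=32: L0/L1/L2 = -/D/- → run D
t=33: L0/L1/L2 = -/D/- → run D
t=34: (idle)
t=35: (idle)
t=36: (idle)
t=37: (idle)
t=38: (idle)
t=39: (idle)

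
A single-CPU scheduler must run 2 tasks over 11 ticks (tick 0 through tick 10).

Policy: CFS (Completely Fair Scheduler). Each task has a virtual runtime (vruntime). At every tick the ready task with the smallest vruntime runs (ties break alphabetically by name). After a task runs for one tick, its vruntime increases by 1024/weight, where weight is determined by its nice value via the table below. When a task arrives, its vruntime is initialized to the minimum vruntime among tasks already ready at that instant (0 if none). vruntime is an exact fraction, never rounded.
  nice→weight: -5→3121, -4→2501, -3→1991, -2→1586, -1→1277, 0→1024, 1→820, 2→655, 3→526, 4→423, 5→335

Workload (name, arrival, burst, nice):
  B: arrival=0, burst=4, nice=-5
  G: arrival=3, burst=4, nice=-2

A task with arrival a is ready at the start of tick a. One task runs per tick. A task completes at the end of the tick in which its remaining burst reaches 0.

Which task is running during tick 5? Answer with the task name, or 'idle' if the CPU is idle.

running at tick 5 = G

t=0: vr[B=0] → run B
t=1: vr[B=1024/3121] → run B
t=2: vr[B=2048/3121] → run B
t=3: vr[B=3072/3121 G=3072/3121] → run B
t=4: vr[G=3072/3121] → run G
t=5: vr[G=4034048/2474953] → run G
t=6: vr[G=5632000/2474953] → run G
t=7: vr[G=7229952/2474953] → run G
t=8: (idle)
t=9: (idle)
t=10: (idle)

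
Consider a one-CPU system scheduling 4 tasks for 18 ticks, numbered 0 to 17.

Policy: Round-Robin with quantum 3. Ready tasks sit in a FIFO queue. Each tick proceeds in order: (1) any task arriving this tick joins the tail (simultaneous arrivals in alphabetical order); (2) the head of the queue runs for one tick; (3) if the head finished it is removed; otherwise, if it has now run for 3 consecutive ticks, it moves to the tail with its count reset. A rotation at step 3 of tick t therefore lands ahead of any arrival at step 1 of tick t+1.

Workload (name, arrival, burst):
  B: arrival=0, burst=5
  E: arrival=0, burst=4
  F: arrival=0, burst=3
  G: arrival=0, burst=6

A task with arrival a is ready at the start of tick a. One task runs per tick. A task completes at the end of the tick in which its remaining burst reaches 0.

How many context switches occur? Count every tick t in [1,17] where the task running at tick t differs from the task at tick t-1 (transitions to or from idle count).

context switches = 6

t=0: queue=[B,E,F,G] q_used=0 → run B
t=1: queue=[B,E,F,G] q_used=1 → run B
t=2: queue=[B,E,F,G] q_used=2 → run B
t=3: queue=[E,F,G,B] q_used=0 → run E
t=4: queue=[E,F,G,B] q_used=1 → run E
t=5: queue=[E,F,G,B] q_used=2 → run E
t=6: queue=[F,G,B,E] q_used=0 → run F
t=7: queue=[F,G,B,E] q_used=1 → run F
t=8: queue=[F,G,B,E] q_used=2 → run F
t=9: queue=[G,B,E] q_used=0 → run G
t=10: queue=[G,B,E] q_used=1 → run G
t=11: queue=[G,B,E] q_used=2 → run G
t=12: queue=[B,E,G] q_used=0 → run B
t=13: queue=[B,E,G] q_used=1 → run B
t=14: queue=[E,G] q_used=0 → run E
t=15: queue=[G] q_used=0 → run G
t=16: queue=[G] q_used=1 → run G
t=17: queue=[G] q_used=2 → run G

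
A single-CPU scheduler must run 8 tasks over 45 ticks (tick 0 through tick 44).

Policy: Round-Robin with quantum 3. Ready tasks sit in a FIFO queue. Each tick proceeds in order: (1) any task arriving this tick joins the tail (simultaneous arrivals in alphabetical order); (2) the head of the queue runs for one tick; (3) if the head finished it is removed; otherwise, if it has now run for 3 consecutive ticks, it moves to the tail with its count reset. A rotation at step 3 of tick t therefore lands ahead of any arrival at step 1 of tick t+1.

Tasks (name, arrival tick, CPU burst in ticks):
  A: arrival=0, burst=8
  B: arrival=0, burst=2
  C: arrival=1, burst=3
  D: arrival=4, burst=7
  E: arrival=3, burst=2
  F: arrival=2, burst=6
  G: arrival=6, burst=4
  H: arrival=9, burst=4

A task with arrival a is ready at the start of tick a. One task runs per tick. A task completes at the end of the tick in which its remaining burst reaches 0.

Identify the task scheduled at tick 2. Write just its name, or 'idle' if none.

running at tick 2 = A

t=0: queue=[A,B] q_used=0 → run A
t=1: queue=[A,B,C] q_used=1 → run A
t=2: queue=[A,B,C,F] q_used=2 → run A
t=3: queue=[B,C,F,A,E] q_used=0 → run B
t=4: queue=[B,C,F,A,E,D] q_used=1 → run B
t=5: queue=[C,F,A,E,D] q_used=0 → run C
t=6: queue=[C,F,A,E,D,G] q_used=1 → run C
t=7: queue=[C,F,A,E,D,G] q_used=2 → run C
t=8: queue=[F,A,E,D,G] q_used=0 → run F
t=9: queue=[F,A,E,D,G,H] q_used=1 → run F
t=10: queue=[F,A,E,D,G,H] q_used=2 → run F
t=11: queue=[A,E,D,G,H,F] q_used=0 → run A
t=12: queue=[A,E,D,G,H,F] q_used=1 → run A
t=13: queue=[A,E,D,G,H,F] q_used=2 → run A
t=14: queue=[E,D,G,H,F,A] q_used=0 → run E
t=15: queue=[E,D,G,H,F,A] q_used=1 → run E
t=16: queue=[D,G,H,F,A] q_used=0 → run D
t=17: queue=[D,G,H,F,A] q_used=1 → run D
t=18: queue=[D,G,H,F,A] q_used=2 → run D
t=19: queue=[G,H,F,A,D] q_used=0 → run G
t=20: queue=[G,H,F,A,D] q_used=1 → run G
t=21: queue=[G,H,F,A,D] q_used=2 → run G
t=22: queue=[H,F,A,D,G] q_used=0 → run H
t=23: queue=[H,F,A,D,G] q_used=1 → run H
t=24: queue=[H,F,A,D,G] q_used=2 → run H
t=25: queue=[F,A,D,G,H] q_used=0 → run F
t=26: queue=[F,A,D,G,H] q_used=1 → run F
t=27: queue=[F,A,D,G,H] q_used=2 → run F
t=28: queue=[A,D,G,H] q_used=0 → run A
t=29: queue=[A,D,G,H] q_used=1 → run A
t=30: queue=[D,G,H] q_used=0 → run D
t=31: queue=[D,G,H] q_used=1 → run D
t=32: queue=[D,G,H] q_used=2 → run D
t=33: queue=[G,H,D] q_used=0 → run G
t=34: queue=[H,D] q_used=0 → run H
t=35: queue=[D] q_used=0 → run D
t=36: (idle)
t=37: (idle)
t=38: (idle)
t=39: (idle)
t=40: (idle)
t=41: (idle)
t=42: (idle)
t=43: (idle)
t=44: (idle)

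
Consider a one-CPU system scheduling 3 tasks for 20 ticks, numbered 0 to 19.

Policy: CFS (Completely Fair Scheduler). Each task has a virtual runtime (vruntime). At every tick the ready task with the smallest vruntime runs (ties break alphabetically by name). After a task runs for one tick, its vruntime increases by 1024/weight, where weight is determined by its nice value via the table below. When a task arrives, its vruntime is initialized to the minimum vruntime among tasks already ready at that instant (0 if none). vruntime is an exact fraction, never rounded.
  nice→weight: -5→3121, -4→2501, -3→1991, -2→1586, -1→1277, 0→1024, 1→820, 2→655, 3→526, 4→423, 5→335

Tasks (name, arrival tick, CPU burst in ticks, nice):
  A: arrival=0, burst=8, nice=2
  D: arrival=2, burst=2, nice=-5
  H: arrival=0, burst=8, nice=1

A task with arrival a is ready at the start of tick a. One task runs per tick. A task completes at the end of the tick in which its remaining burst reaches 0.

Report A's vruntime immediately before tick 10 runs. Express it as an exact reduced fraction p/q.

vruntime(A, start of tick 10) = 4096/655

t=0: vr[A=0 H=0] → run A
t=1: vr[A=1024/655 H=0] → run H
t=2: vr[A=1024/655 D=256/205 H=256/205] → run D
t=3: vr[A=1024/655 D=1008896/639805 H=256/205] → run H
t=4: vr[A=1024/655 D=1008896/639805 H=512/205] → run A
t=5: vr[A=2048/655 D=1008896/639805 H=512/205] → run D
t=6: vr[A=2048/655 H=512/205] → run H
t=7: vr[A=2048/655 H=768/205] → run A
t=8: vr[A=3072/655 H=768/205] → run H
t=9: vr[A=3072/655 H=1024/205] → run A
t=10: vr[A=4096/655 H=1024/205] → run H
t=11: vr[A=4096/655 H=256/41] → run H
t=12: vr[A=4096/655 H=1536/205] → run A
t=13: vr[A=1024/131 H=1536/205] → run H
t=14: vr[A=1024/131 H=1792/205] → run A
t=15: vr[A=6144/655 H=1792/205] → run H
t=16: vr[A=6144/655] → run A
t=17: vr[A=7168/655] → run A
t=18: (idle)
t=19: (idle)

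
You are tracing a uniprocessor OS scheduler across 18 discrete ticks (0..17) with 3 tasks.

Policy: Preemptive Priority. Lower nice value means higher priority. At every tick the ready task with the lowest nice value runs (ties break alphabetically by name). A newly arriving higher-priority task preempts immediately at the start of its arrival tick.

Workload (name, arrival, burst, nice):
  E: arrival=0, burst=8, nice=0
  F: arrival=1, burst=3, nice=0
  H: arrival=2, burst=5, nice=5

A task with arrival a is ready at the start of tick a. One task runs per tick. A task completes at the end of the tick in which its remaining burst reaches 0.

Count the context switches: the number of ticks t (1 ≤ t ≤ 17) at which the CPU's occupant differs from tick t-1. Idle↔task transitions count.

context switches = 3

t=0: ready={E} → run E
t=1: ready={E,F} → run E
t=2: ready={E,F,H} → run E
t=3: ready={E,F,H} → run E
t=4: ready={E,F,H} → run E
t=5: ready={E,F,H} → run E
t=6: ready={E,F,H} → run E
t=7: ready={E,F,H} → run E
t=8: ready={F,H} → run F
t=9: ready={F,H} → run F
t=10: ready={F,H} → run F
t=11: ready={H} → run H
t=12: ready={H} → run H
t=13: ready={H} → run H
t=14: ready={H} → run H
t=15: ready={H} → run H
t=16: (idle)
t=17: (idle)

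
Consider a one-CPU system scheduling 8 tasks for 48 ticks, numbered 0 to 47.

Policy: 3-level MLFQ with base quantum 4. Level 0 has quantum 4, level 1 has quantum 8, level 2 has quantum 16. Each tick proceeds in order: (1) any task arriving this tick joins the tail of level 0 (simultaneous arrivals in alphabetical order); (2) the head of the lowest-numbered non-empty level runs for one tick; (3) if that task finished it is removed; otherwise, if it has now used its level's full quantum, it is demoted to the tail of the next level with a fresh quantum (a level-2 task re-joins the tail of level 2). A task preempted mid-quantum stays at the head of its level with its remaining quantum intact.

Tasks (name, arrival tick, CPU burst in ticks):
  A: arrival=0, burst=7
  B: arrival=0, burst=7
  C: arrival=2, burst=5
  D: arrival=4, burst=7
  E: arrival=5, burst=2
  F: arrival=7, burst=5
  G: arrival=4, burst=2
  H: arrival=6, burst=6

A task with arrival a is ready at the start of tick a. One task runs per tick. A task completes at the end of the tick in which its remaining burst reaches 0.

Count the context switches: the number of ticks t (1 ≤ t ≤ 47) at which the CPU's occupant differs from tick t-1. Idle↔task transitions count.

t=0: L0/L1/L2 = AB/-/- → run A
t=1: L0/L1/L2 = AB/-/- → run A
t=2: L0/L1/L2 = ABC/-/- → run A
t=3: L0/L1/L2 = ABC/-/- → run A
t=4: L0/L1/L2 = BCDG/A/- → run B
t=5: L0/L1/L2 = BCDGE/A/- → run B
t=6: L0/L1/L2 = BCDGEH/A/- → run B
t=7: L0/L1/L2 = BCDGEHF/A/- → run B
t=8: L0/L1/L2 = CDGEHF/AB/- → run C
t=9: L0/L1/L2 = CDGEHF/AB/- → run C
t=10: L0/L1/L2 = CDGEHF/AB/- → run C
t=11: L0/L1/L2 = CDGEHF/AB/- → run C
t=12: L0/L1/L2 = DGEHF/ABC/- → run D
t=13: L0/L1/L2 = DGEHF/ABC/- → run D
t=14: L0/L1/L2 = DGEHF/ABC/- → run D
t=15: L0/L1/L2 = DGEHF/ABC/- → run D
t=16: L0/L1/L2 = GEHF/ABCD/- → run G
t=17: L0/L1/L2 = GEHF/ABCD/- → run G
t=18: L0/L1/L2 = EHF/ABCD/- → run E
t=19: L0/L1/L2 = EHF/ABCD/- → run E
t=20: L0/L1/L2 = HF/ABCD/- → run H
t=21: L0/L1/L2 = HF/ABCD/- → run H
t=22: L0/L1/L2 = HF/ABCD/- → run H
t=23: L0/L1/L2 = HF/ABCD/- → run H
t=24: L0/L1/L2 = F/ABCDH/- → run F
t=25: L0/L1/L2 = F/ABCDH/- → run F
t=26: L0/L1/L2 = F/ABCDH/- → run F
t=27: L0/L1/L2 = F/ABCDH/- → run F
t=28: L0/L1/L2 = -/ABCDHF/- → run A
t=29: L0/L1/L2 = -/ABCDHF/- → run A
t=30: L0/L1/L2 = -/ABCDHF/- → run A
t=31: L0/L1/L2 = -/BCDHF/- → run B
t=32: L0/L1/L2 = -/BCDHF/- → run B
t=33: L0/L1/L2 = -/BCDHF/- → run B
t=34: L0/L1/L2 = -/CDHF/- → run C
t=35: L0/L1/L2 = -/DHF/- → run D
t=36: L0/L1/L2 = -/DHF/- → run D
t=37: L0/L1/L2 = -/DHF/- → run D
t=38: L0/L1/L2 = -/HF/- → run H
t=39: L0/L1/L2 = -/HF/- → run H
t=40: L0/L1/L2 = -/F/- → run F
t=41: (idle)
t=42: (idle)
t=43: (idle)
t=44: (idle)
t=45: (idle)
t=46: (idle)
t=47: (idle)

context switches = 14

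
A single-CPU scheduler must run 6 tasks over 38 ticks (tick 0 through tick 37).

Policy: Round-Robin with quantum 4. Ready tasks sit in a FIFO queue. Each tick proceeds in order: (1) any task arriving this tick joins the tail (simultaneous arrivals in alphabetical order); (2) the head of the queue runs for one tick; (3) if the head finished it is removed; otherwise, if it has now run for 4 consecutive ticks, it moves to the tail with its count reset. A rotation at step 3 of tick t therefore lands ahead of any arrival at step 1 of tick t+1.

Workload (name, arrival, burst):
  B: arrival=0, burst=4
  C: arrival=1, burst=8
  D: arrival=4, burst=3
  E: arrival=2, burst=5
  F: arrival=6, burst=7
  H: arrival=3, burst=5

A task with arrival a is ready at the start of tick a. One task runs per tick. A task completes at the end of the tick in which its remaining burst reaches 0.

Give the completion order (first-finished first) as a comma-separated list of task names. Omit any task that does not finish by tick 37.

t=0: queue=[B] q_used=0 → run B
t=1: queue=[B,C] q_used=1 → run B
t=2: queue=[B,C,E] q_used=2 → run B
t=3: queue=[B,C,E,H] q_used=3 → run B
t=4: queue=[C,E,H,D] q_used=0 → run C
t=5: queue=[C,E,H,D] q_used=1 → run C
t=6: queue=[C,E,H,D,F] q_used=2 → run C
t=7: queue=[C,E,H,D,F] q_used=3 → run C
t=8: queue=[E,H,D,F,C] q_used=0 → run E
t=9: queue=[E,H,D,F,C] q_used=1 → run E
t=10: queue=[E,H,D,F,C] q_used=2 → run E
t=11: queue=[E,H,D,F,C] q_used=3 → run E
t=12: queue=[H,D,F,C,E] q_used=0 → run H
t=13: queue=[H,D,F,C,E] q_used=1 → run H
t=14: queue=[H,D,F,C,E] q_used=2 → run H
t=15: queue=[H,D,F,C,E] q_used=3 → run H
t=16: queue=[D,F,C,E,H] q_used=0 → run D
t=17: queue=[D,F,C,E,H] q_used=1 → run D
t=18: queue=[D,F,C,E,H] q_used=2 → run D
t=19: queue=[F,C,E,H] q_used=0 → run F
t=20: queue=[F,C,E,H] q_used=1 → run F
t=21: queue=[F,C,E,H] q_used=2 → run F
t=22: queue=[F,C,E,H] q_used=3 → run F
t=23: queue=[C,E,H,F] q_used=0 → run C
t=24: queue=[C,E,H,F] q_used=1 → run C
t=25: queue=[C,E,H,F] q_used=2 → run C
t=26: queue=[C,E,H,F] q_used=3 → run C
t=27: queue=[E,H,F] q_used=0 → run E
t=28: queue=[H,F] q_used=0 → run H
t=29: queue=[F] q_used=0 → run F
t=30: queue=[F] q_used=1 → run F
t=31: queue=[F] q_used=2 → run F
t=32: (idle)
t=33: (idle)
t=34: (idle)
t=35: (idle)
t=36: (idle)
t=37: (idle)

completion order = B, D, C, E, H, F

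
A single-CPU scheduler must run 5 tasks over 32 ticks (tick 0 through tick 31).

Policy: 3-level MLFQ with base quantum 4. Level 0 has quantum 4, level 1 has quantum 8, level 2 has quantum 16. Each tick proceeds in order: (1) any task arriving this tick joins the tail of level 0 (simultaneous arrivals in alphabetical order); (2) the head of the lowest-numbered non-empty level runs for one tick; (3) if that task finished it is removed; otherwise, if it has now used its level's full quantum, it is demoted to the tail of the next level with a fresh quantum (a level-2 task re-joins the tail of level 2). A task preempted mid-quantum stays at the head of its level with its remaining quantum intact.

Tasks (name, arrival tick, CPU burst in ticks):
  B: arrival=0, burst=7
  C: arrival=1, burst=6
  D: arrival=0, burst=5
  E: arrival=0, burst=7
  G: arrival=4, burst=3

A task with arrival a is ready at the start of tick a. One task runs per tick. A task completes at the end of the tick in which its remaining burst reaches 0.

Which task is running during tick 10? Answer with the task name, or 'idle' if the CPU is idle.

running at tick 10 = E

t=0: L0/L1/L2 = BDE/-/- → run B
t=1: L0/L1/L2 = BDEC/-/- → run B
t=2: L0/L1/L2 = BDEC/-/- → run B
t=3: L0/L1/L2 = BDEC/-/- → run B
t=4: L0/L1/L2 = DECG/B/- → run D
t=5: L0/L1/L2 = DECG/B/- → run D
t=6: L0/L1/L2 = DECG/B/- → run D
t=7: L0/L1/L2 = DECG/B/- → run D
t=8: L0/L1/L2 = ECG/BD/- → run E
t=9: L0/L1/L2 = ECG/BD/- → run E
t=10: L0/L1/L2 = ECG/BD/- → run E
t=11: L0/L1/L2 = ECG/BD/- → run E
t=12: L0/L1/L2 = CG/BDE/- → run C
t=13: L0/L1/L2 = CG/BDE/- → run C
t=14: L0/L1/L2 = CG/BDE/- → run C
t=15: L0/L1/L2 = CG/BDE/- → run C
t=16: L0/L1/L2 = G/BDEC/- → run G
t=17: L0/L1/L2 = G/BDEC/- → run G
t=18: L0/L1/L2 = G/BDEC/- → run G
t=19: L0/L1/L2 = -/BDEC/- → run B
t=20: L0/L1/L2 = -/BDEC/- → run B
t=21: L0/L1/L2 = -/BDEC/- → run B
t=22: L0/L1/L2 = -/DEC/- → run D
t=23: L0/L1/L2 = -/EC/- → run E
t=24: L0/L1/L2 = -/EC/- → run E
t=25: L0/L1/L2 = -/EC/- → run E
t=26: L0/L1/L2 = -/C/- → run C
t=27: L0/L1/L2 = -/C/- → run C
t=28: (idle)
t=29: (idle)
t=30: (idle)
t=31: (idle)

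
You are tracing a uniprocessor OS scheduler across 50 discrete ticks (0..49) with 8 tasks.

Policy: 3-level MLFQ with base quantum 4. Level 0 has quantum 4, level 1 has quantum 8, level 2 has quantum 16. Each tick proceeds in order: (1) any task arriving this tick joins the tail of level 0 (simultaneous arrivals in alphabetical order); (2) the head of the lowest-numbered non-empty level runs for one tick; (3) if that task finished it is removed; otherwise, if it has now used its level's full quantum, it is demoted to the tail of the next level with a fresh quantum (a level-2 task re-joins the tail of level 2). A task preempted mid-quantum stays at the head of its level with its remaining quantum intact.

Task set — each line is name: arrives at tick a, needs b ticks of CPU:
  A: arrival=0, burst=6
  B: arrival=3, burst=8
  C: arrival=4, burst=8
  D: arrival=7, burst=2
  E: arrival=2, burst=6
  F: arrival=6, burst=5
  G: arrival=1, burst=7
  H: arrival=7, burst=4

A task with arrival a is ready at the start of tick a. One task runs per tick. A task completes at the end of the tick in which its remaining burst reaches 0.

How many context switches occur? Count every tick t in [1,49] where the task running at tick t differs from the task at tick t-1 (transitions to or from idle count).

context switches = 14

t=0: L0/L1/L2 = A/-/- → run A
t=1: L0/L1/L2 = AG/-/- → run A
t=2: L0/L1/L2 = AGE/-/- → run A
t=3: L0/L1/L2 = AGEB/-/- → run A
t=4: L0/L1/L2 = GEBC/A/- → run G
t=5: L0/L1/L2 = GEBC/A/- → run G
t=6: L0/L1/L2 = GEBCF/A/- → run G
t=7: L0/L1/L2 = GEBCFDH/A/- → run G
t=8: L0/L1/L2 = EBCFDH/AG/- → run E
t=9: L0/L1/L2 = EBCFDH/AG/- → run E
t=10: L0/L1/L2 = EBCFDH/AG/- → run E
t=11: L0/L1/L2 = EBCFDH/AG/- → run E
t=12: L0/L1/L2 = BCFDH/AGE/- → run B
t=13: L0/L1/L2 = BCFDH/AGE/- → run B
t=14: L0/L1/L2 = BCFDH/AGE/- → run B
t=15: L0/L1/L2 = BCFDH/AGE/- → run B
t=16: L0/L1/L2 = CFDH/AGEB/- → run C
t=17: L0/L1/L2 = CFDH/AGEB/- → run C
t=18: L0/L1/L2 = CFDH/AGEB/- → run C
t=19: L0/L1/L2 = CFDH/AGEB/- → run C
t=20: L0/L1/L2 = FDH/AGEBC/- → run F
t=21: L0/L1/L2 = FDH/AGEBC/- → run F
t=22: L0/L1/L2 = FDH/AGEBC/- → run F
t=23: L0/L1/L2 = FDH/AGEBC/- → run F
t=24: L0/L1/L2 = DH/AGEBCF/- → run D
t=25: L0/L1/L2 = DH/AGEBCF/- → run D
t=26: L0/L1/L2 = H/AGEBCF/- → run H
t=27: L0/L1/L2 = H/AGEBCF/- → run H
t=28: L0/L1/L2 = H/AGEBCF/- → run H
t=29: L0/L1/L2 = H/AGEBCF/- → run H
t=30: L0/L1/L2 = -/AGEBCF/- → run A
t=31: L0/L1/L2 = -/AGEBCF/- → run A
t=32: L0/L1/L2 = -/GEBCF/- → run G
t=33: L0/L1/L2 = -/GEBCF/- → run G
t=34: L0/L1/L2 = -/GEBCF/- → run G
t=35: L0/L1/L2 = -/EBCF/- → run E
t=36: L0/L1/L2 = -/EBCF/- → run E
t=37: L0/L1/L2 = -/BCF/- → run B
t=38: L0/L1/L2 = -/BCF/- → run B
t=39: L0/L1/L2 = -/BCF/- → run B
t=40: L0/L1/L2 = -/BCF/- → run B
t=41: L0/L1/L2 = -/CF/- → run C
t=42: L0/L1/L2 = -/CF/- → run C
t=43: L0/L1/L2 = -/CF/- → run C
t=44: L0/L1/L2 = -/CF/- → run C
t=45: L0/L1/L2 = -/F/- → run F
t=46: (idle)
t=47: (idle)
t=48: (idle)
t=49: (idle)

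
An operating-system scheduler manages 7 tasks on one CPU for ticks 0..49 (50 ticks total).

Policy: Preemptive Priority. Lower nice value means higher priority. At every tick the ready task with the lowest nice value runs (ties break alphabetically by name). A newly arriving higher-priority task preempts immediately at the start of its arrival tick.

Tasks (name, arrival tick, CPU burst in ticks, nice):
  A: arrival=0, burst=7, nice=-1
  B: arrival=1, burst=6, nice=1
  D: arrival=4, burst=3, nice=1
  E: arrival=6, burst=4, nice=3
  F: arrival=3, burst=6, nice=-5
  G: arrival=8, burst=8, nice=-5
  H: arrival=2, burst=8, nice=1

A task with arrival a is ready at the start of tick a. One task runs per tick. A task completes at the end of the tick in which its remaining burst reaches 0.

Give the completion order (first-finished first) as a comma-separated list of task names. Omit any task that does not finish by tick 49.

completion order = F, G, A, B, D, H, E

t=0: ready={A} → run A
t=1: ready={A,B} → run A
t=2: ready={A,B,H} → run A
t=3: ready={A,B,F,H} → run F
t=4: ready={A,B,D,F,H} → run F
t=5: ready={A,B,D,F,H} → run F
t=6: ready={A,B,D,E,F,H} → run F
t=7: ready={A,B,D,E,F,H} → run F
t=8: ready={A,B,D,E,F,G,H} → run F
t=9: ready={A,B,D,E,G,H} → run G
t=10: ready={A,B,D,E,G,H} → run G
t=11: ready={A,B,D,E,G,H} → run G
t=12: ready={A,B,D,E,G,H} → run G
t=13: ready={A,B,D,E,G,H} → run G
t=14: ready={A,B,D,E,G,H} → run G
t=15: ready={A,B,D,E,G,H} → run G
t=16: ready={A,B,D,E,G,H} → run G
t=17: ready={A,B,D,E,H} → run A
t=18: ready={A,B,D,E,H} → run A
t=19: ready={A,B,D,E,H} → run A
t=20: ready={A,B,D,E,H} → run A
t=21: ready={B,D,E,H} → run B
t=22: ready={B,D,E,H} → run B
t=23: ready={B,D,E,H} → run B
t=24: ready={B,D,E,H} → run B
t=25: ready={B,D,E,H} → run B
t=26: ready={B,D,E,H} → run B
t=27: ready={D,E,H} → run D
t=28: ready={D,E,H} → run D
t=29: ready={D,E,H} → run D
t=30: ready={E,H} → run H
t=31: ready={E,H} → run H
t=32: ready={E,H} → run H
t=33: ready={E,H} → run H
t=34: ready={E,H} → run H
t=35: ready={E,H} → run H
t=36: ready={E,H} → run H
t=37: ready={E,H} → run H
t=38: ready={E} → run E
t=39: ready={E} → run E
t=40: ready={E} → run E
t=41: ready={E} → run E
t=42: (idle)
t=43: (idle)
t=44: (idle)
t=45: (idle)
t=46: (idle)
t=47: (idle)
t=48: (idle)
t=49: (idle)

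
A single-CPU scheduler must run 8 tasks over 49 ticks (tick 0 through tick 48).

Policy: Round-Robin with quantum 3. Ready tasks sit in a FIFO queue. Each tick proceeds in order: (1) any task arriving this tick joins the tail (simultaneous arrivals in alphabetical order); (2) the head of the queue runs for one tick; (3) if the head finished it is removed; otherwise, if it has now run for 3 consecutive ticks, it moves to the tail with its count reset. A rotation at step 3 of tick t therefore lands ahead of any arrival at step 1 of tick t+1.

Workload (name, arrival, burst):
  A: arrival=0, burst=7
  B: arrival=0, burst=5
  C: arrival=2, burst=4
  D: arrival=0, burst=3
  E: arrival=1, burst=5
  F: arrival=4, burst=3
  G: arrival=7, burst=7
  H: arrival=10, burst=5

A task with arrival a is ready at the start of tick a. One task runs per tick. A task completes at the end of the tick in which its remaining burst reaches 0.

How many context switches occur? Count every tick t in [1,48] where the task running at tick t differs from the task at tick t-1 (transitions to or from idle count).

t=0: queue=[A,B,D] q_used=0 → run A
t=1: queue=[A,B,D,E] q_used=1 → run A
t=2: queue=[A,B,D,E,C] q_used=2 → run A
t=3: queue=[B,D,E,C,A] q_used=0 → run B
t=4: queue=[B,D,E,C,A,F] q_used=1 → run B
t=5: queue=[B,D,E,C,A,F] q_used=2 → run B
t=6: queue=[D,E,C,A,F,B] q_used=0 → run D
t=7: queue=[D,E,C,A,F,B,G] q_used=1 → run D
t=8: queue=[D,E,C,A,F,B,G] q_used=2 → run D
t=9: queue=[E,C,A,F,B,G] q_used=0 → run E
t=10: queue=[E,C,A,F,B,G,H] q_used=1 → run E
t=11: queue=[E,C,A,F,B,G,H] q_used=2 → run E
t=12: queue=[C,A,F,B,G,H,E] q_used=0 → run C
t=13: queue=[C,A,F,B,G,H,E] q_used=1 → run C
t=14: queue=[C,A,F,B,G,H,E] q_used=2 → run C
t=15: queue=[A,F,B,G,H,E,C] q_used=0 → run A
t=16: queue=[A,F,B,G,H,E,C] q_used=1 → run A
t=17: queue=[A,F,B,G,H,E,C] q_used=2 → run A
t=18: queue=[F,B,G,H,E,C,A] q_used=0 → run F
t=19: queue=[F,B,G,H,E,C,A] q_used=1 → run F
t=20: queue=[F,B,G,H,E,C,A] q_used=2 → run F
t=21: queue=[B,G,H,E,C,A] q_used=0 → run B
t=22: queue=[B,G,H,E,C,A] q_used=1 → run B
t=23: queue=[G,H,E,C,A] q_used=0 → run G
t=24: queue=[G,H,E,C,A] q_used=1 → run G
t=25: queue=[G,H,E,C,A] q_used=2 → run G
t=26: queue=[H,E,C,A,G] q_used=0 → run H
t=27: queue=[H,E,C,A,G] q_used=1 → run H
t=28: queue=[H,E,C,A,G] q_used=2 → run H
t=29: queue=[E,C,A,G,H] q_used=0 → run E
t=30: queue=[E,C,A,G,H] q_used=1 → run E
t=31: queue=[C,A,G,H] q_used=0 → run C
t=32: queue=[A,G,H] q_used=0 → run A
t=33: queue=[G,H] q_used=0 → run G
t=34: queue=[G,H] q_used=1 → run G
t=35: queue=[G,H] q_used=2 → run G
t=36: queue=[H,G] q_used=0 → run H
t=37: queue=[H,G] q_used=1 → run H
t=38: queue=[G] q_used=0 → run G
t=39: (idle)
t=40: (idle)
t=41: (idle)
t=42: (idle)
t=43: (idle)
t=44: (idle)
t=45: (idle)
t=46: (idle)
t=47: (idle)
t=48: (idle)

context switches = 16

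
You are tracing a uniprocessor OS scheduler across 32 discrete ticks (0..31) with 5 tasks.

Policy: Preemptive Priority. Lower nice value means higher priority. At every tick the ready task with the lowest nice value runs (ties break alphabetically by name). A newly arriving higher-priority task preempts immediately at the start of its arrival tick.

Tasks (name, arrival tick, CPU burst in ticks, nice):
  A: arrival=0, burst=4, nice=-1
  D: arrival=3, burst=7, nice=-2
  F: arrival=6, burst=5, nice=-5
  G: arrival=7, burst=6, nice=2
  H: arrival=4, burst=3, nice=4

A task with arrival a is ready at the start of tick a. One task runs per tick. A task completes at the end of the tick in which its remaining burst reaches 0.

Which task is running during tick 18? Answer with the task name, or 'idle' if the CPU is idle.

t=0: ready={A} → run A
t=1: ready={A} → run A
t=2: ready={A} → run A
t=3: ready={A,D} → run D
t=4: ready={A,D,H} → run D
t=5: ready={A,D,H} → run D
t=6: ready={A,D,F,H} → run F
t=7: ready={A,D,F,G,H} → run F
t=8: ready={A,D,F,G,H} → run F
t=9: ready={A,D,F,G,H} → run F
t=10: ready={A,D,F,G,H} → run F
t=11: ready={A,D,G,H} → run D
t=12: ready={A,D,G,H} → run D
t=13: ready={A,D,G,H} → run D
t=14: ready={A,D,G,H} → run D
t=15: ready={A,G,H} → run A
t=16: ready={G,H} → run G
t=17: ready={G,H} → run G
t=18: ready={G,H} → run G
t=19: ready={G,H} → run G
t=20: ready={G,H} → run G
t=21: ready={G,H} → run G
t=22: ready={H} → run H
t=23: ready={H} → run H
t=24: ready={H} → run H
t=25: (idle)
t=26: (idle)
t=27: (idle)
t=28: (idle)
t=29: (idle)
t=30: (idle)
t=31: (idle)

running at tick 18 = G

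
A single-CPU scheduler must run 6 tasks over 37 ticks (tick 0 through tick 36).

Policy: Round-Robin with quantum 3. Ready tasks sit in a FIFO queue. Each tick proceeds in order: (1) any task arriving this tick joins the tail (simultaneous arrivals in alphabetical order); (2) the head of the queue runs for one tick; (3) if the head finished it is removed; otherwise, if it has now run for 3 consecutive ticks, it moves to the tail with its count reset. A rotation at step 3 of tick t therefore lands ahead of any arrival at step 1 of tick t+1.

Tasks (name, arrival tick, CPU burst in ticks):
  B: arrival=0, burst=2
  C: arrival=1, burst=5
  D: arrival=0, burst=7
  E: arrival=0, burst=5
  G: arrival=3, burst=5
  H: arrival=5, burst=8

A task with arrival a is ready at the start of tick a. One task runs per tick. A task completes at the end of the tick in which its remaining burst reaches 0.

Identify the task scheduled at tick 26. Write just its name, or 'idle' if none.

running at tick 26 = D

t=0: queue=[B,D,E] q_used=0 → run B
t=1: queue=[B,D,E,C] q_used=1 → run B
t=2: queue=[D,E,C] q_used=0 → run D
t=3: queue=[D,E,C,G] q_used=1 → run D
t=4: queue=[D,E,C,G] q_used=2 → run D
t=5: queue=[E,C,G,D,H] q_used=0 → run E
t=6: queue=[E,C,G,D,H] q_used=1 → run E
t=7: queue=[E,C,G,D,H] q_used=2 → run E
t=8: queue=[C,G,D,H,E] q_used=0 → run C
t=9: queue=[C,G,D,H,E] q_used=1 → run C
t=10: queue=[C,G,D,H,E] q_used=2 → run C
t=11: queue=[G,D,H,E,C] q_used=0 → run G
t=12: queue=[G,D,H,E,C] q_used=1 → run G
t=13: queue=[G,D,H,E,C] q_used=2 → run G
t=14: queue=[D,H,E,C,G] q_used=0 → run D
t=15: queue=[D,H,E,C,G] q_used=1 → run D
t=16: queue=[D,H,E,C,G] q_used=2 → run D
t=17: queue=[H,E,C,G,D] q_used=0 → run H
t=18: queue=[H,E,C,G,D] q_used=1 → run H
t=19: queue=[H,E,C,G,D] q_used=2 → run H
t=20: queue=[E,C,G,D,H] q_used=0 → run E
t=21: queue=[E,C,G,D,H] q_used=1 → run E
t=22: queue=[C,G,D,H] q_used=0 → run C
t=23: queue=[C,G,D,H] q_used=1 → run C
t=24: queue=[G,D,H] q_used=0 → run G
t=25: queue=[G,D,H] q_used=1 → run G
t=26: queue=[D,H] q_used=0 → run D
t=27: queue=[H] q_used=0 → run H
t=28: queue=[H] q_used=1 → run H
t=29: queue=[H] q_used=2 → run H
t=30: queue=[H] q_used=0 → run H
t=31: queue=[H] q_used=1 → run H
t=32: (idle)
t=33: (idle)
t=34: (idle)
t=35: (idle)
t=36: (idle)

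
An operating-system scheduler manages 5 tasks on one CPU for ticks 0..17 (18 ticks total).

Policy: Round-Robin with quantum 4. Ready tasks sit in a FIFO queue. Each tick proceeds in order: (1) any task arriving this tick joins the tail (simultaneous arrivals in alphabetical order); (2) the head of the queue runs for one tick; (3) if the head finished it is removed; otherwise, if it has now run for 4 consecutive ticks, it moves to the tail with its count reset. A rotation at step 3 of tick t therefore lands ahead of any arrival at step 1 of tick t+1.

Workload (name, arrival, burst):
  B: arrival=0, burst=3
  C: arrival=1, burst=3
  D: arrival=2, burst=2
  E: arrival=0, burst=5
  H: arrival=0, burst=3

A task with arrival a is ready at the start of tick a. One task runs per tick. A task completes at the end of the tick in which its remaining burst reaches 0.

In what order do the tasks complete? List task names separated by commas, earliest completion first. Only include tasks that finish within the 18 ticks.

completion order = B, H, C, D, E

t=0: queue=[B,E,H] q_used=0 → run B
t=1: queue=[B,E,H,C] q_used=1 → run B
t=2: queue=[B,E,H,C,D] q_used=2 → run B
t=3: queue=[E,H,C,D] q_used=0 → run E
t=4: queue=[E,H,C,D] q_used=1 → run E
t=5: queue=[E,H,C,D] q_used=2 → run E
t=6: queue=[E,H,C,D] q_used=3 → run E
t=7: queue=[H,C,D,E] q_used=0 → run H
t=8: queue=[H,C,D,E] q_used=1 → run H
t=9: queue=[H,C,D,E] q_used=2 → run H
t=10: queue=[C,D,E] q_used=0 → run C
t=11: queue=[C,D,E] q_used=1 → run C
t=12: queue=[C,D,E] q_used=2 → run C
t=13: queue=[D,E] q_used=0 → run D
t=14: queue=[D,E] q_used=1 → run D
t=15: queue=[E] q_used=0 → run E
t=16: (idle)
t=17: (idle)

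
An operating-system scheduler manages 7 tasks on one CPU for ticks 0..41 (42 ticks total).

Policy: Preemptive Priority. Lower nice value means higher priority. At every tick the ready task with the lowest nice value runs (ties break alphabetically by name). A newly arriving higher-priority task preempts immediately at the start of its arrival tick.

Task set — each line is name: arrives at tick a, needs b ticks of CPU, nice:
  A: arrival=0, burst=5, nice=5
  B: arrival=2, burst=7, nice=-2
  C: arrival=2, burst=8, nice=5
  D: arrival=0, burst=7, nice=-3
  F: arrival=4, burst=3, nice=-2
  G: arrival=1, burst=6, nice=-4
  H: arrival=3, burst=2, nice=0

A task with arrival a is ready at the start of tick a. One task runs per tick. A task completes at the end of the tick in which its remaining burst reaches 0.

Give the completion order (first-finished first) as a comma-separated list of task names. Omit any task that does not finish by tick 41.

t=0: ready={A,D} → run D
t=1: ready={A,D,G} → run G
t=2: ready={A,B,C,D,G} → run G
t=3: ready={A,B,C,D,G,H} → run G
t=4: ready={A,B,C,D,F,G,H} → run G
t=5: ready={A,B,C,D,F,G,H} → run G
t=6: ready={A,B,C,D,F,G,H} → run G
t=7: ready={A,B,C,D,F,H} → run D
t=8: ready={A,B,C,D,F,H} → run D
t=9: ready={A,B,C,D,F,H} → run D
t=10: ready={A,B,C,D,F,H} → run D
t=11: ready={A,B,C,D,F,H} → run D
t=12: ready={A,B,C,D,F,H} → run D
t=13: ready={A,B,C,F,H} → run B
t=14: ready={A,B,C,F,H} → run B
t=15: ready={A,B,C,F,H} → run B
t=16: ready={A,B,C,F,H} → run B
t=17: ready={A,B,C,F,H} → run B
t=18: ready={A,B,C,F,H} → run B
t=19: ready={A,B,C,F,H} → run B
t=20: ready={A,C,F,H} → run F
t=21: ready={A,C,F,H} → run F
t=22: ready={A,C,F,H} → run F
t=23: ready={A,C,H} → run H
t=24: ready={A,C,H} → run H
t=25: ready={A,C} → run A
t=26: ready={A,C} → run A
t=27: ready={A,C} → run A
t=28: ready={A,C} → run A
t=29: ready={A,C} → run A
t=30: ready={C} → run C
t=31: ready={C} → run C
t=32: ready={C} → run C
t=33: ready={C} → run C
t=34: ready={C} → run C
t=35: ready={C} → run C
t=36: ready={C} → run C
t=37: ready={C} → run C
t=38: (idle)
t=39: (idle)
t=40: (idle)
t=41: (idle)

completion order = G, D, B, F, H, A, C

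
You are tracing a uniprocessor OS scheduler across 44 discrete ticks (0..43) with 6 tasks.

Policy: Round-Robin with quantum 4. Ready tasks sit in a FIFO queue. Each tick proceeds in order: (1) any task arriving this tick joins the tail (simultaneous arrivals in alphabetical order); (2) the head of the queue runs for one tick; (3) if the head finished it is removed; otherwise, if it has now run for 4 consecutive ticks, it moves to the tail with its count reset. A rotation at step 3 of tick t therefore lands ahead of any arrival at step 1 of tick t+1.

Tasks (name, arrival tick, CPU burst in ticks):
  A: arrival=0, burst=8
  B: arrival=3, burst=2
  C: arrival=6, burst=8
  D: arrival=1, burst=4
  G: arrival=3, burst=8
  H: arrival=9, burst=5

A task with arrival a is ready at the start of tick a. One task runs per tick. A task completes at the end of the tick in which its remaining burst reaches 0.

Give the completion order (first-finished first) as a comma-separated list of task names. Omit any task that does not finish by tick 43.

completion order = D, B, A, G, C, H

t=0: queue=[A] q_used=0 → run A
t=1: queue=[A,D] q_used=1 → run A
t=2: queue=[A,D] q_used=2 → run A
t=3: queue=[A,D,B,G] q_used=3 → run A
t=4: queue=[D,B,G,A] q_used=0 → run D
t=5: queue=[D,B,G,A] q_used=1 → run D
t=6: queue=[D,B,G,A,C] q_used=2 → run D
t=7: queue=[D,B,G,A,C] q_used=3 → run D
t=8: queue=[B,G,A,C] q_used=0 → run B
t=9: queue=[B,G,A,C,H] q_used=1 → run B
t=10: queue=[G,A,C,H] q_used=0 → run G
t=11: queue=[G,A,C,H] q_used=1 → run G
t=12: queue=[G,A,C,H] q_used=2 → run G
t=13: queue=[G,A,C,H] q_used=3 → run G
t=14: queue=[A,C,H,G] q_used=0 → run A
t=15: queue=[A,C,H,G] q_used=1 → run A
t=16: queue=[A,C,H,G] q_used=2 → run A
t=17: queue=[A,C,H,G] q_used=3 → run A
t=18: queue=[C,H,G] q_used=0 → run C
t=19: queue=[C,H,G] q_used=1 → run C
t=20: queue=[C,H,G] q_used=2 → run C
t=21: queue=[C,H,G] q_used=3 → run C
t=22: queue=[H,G,C] q_used=0 → run H
t=23: queue=[H,G,C] q_used=1 → run H
t=24: queue=[H,G,C] q_used=2 → run H
t=25: queue=[H,G,C] q_used=3 → run H
t=26: queue=[G,C,H] q_used=0 → run G
t=27: queue=[G,C,H] q_used=1 → run G
t=28: queue=[G,C,H] q_used=2 → run G
t=29: queue=[G,C,H] q_used=3 → run G
t=30: queue=[C,H] q_used=0 → run C
t=31: queue=[C,H] q_used=1 → run C
t=32: queue=[C,H] q_used=2 → run C
t=33: queue=[C,H] q_used=3 → run C
t=34: queue=[H] q_used=0 → run H
t=35: (idle)
t=36: (idle)
t=37: (idle)
t=38: (idle)
t=39: (idle)
t=40: (idle)
t=41: (idle)
t=42: (idle)
t=43: (idle)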